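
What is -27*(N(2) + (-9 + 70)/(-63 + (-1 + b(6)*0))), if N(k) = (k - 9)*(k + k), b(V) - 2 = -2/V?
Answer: 50031/64 ≈ 781.73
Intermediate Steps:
b(V) = 2 - 2/V
N(k) = 2*k*(-9 + k) (N(k) = (-9 + k)*(2*k) = 2*k*(-9 + k))
-27*(N(2) + (-9 + 70)/(-63 + (-1 + b(6)*0))) = -27*(2*2*(-9 + 2) + (-9 + 70)/(-63 + (-1 + (2 - 2/6)*0))) = -27*(2*2*(-7) + 61/(-63 + (-1 + (2 - 2*⅙)*0))) = -27*(-28 + 61/(-63 + (-1 + (2 - ⅓)*0))) = -27*(-28 + 61/(-63 + (-1 + (5/3)*0))) = -27*(-28 + 61/(-63 + (-1 + 0))) = -27*(-28 + 61/(-63 - 1)) = -27*(-28 + 61/(-64)) = -27*(-28 + 61*(-1/64)) = -27*(-28 - 61/64) = -27*(-1853/64) = 50031/64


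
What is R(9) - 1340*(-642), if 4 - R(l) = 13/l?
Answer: 7742543/9 ≈ 8.6028e+5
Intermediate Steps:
R(l) = 4 - 13/l
R(9) - 1340*(-642) = (4 - 13/9) - 1340*(-642) = (4 - 13*1/9) + 860280 = (4 - 13/9) + 860280 = 23/9 + 860280 = 7742543/9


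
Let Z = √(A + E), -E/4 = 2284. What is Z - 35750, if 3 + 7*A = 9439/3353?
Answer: -35750 + 2*I*√25678193201/3353 ≈ -35750.0 + 95.583*I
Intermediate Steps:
E = -9136 (E = -4*2284 = -9136)
A = -620/23471 (A = -3/7 + (9439/3353)/7 = -3/7 + (9439*(1/3353))/7 = -3/7 + (⅐)*(9439/3353) = -3/7 + 9439/23471 = -620/23471 ≈ -0.026416)
Z = 2*I*√25678193201/3353 (Z = √(-620/23471 - 9136) = √(-214431676/23471) = 2*I*√25678193201/3353 ≈ 95.583*I)
Z - 35750 = 2*I*√25678193201/3353 - 35750 = -35750 + 2*I*√25678193201/3353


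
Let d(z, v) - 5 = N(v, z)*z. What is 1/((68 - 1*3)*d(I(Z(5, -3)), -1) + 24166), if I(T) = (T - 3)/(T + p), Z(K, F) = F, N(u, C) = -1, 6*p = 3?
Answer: 1/24335 ≈ 4.1093e-5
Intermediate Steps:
p = 1/2 (p = (1/6)*3 = 1/2 ≈ 0.50000)
I(T) = (-3 + T)/(1/2 + T) (I(T) = (T - 3)/(T + 1/2) = (-3 + T)/(1/2 + T))
d(z, v) = 5 - z
1/((68 - 1*3)*d(I(Z(5, -3)), -1) + 24166) = 1/((68 - 1*3)*(5 - 2*(-3 - 3)/(1 + 2*(-3))) + 24166) = 1/((68 - 3)*(5 - 2*(-6)/(1 - 6)) + 24166) = 1/(65*(5 - 2*(-6)/(-5)) + 24166) = 1/(65*(5 - 2*(-1)*(-6)/5) + 24166) = 1/(65*(5 - 1*12/5) + 24166) = 1/(65*(5 - 12/5) + 24166) = 1/(65*(13/5) + 24166) = 1/(169 + 24166) = 1/24335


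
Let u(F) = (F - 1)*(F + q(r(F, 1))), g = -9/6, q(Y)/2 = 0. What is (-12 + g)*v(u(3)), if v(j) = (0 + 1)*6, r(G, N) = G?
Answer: -81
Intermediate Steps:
q(Y) = 0 (q(Y) = 2*0 = 0)
g = -3/2 (g = -9/6 = -9*1/6 = -3/2 ≈ -1.5000)
u(F) = F*(-1 + F) (u(F) = (F - 1)*(F + 0) = (-1 + F)*F = F*(-1 + F))
v(j) = 6 (v(j) = 1*6 = 6)
(-12 + g)*v(u(3)) = (-12 - 3/2)*6 = -27/2*6 = -81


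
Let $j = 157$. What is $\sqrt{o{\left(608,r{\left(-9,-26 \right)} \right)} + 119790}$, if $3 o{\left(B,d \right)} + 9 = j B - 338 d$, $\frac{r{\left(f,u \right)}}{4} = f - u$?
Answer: $\frac{\sqrt{1295499}}{3} \approx 379.4$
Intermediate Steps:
$r{\left(f,u \right)} = - 4 u + 4 f$ ($r{\left(f,u \right)} = 4 \left(f - u\right) = - 4 u + 4 f$)
$o{\left(B,d \right)} = -3 - \frac{338 d}{3} + \frac{157 B}{3}$ ($o{\left(B,d \right)} = -3 + \frac{157 B - 338 d}{3} = -3 + \frac{- 338 d + 157 B}{3} = -3 + \left(- \frac{338 d}{3} + \frac{157 B}{3}\right) = -3 - \frac{338 d}{3} + \frac{157 B}{3}$)
$\sqrt{o{\left(608,r{\left(-9,-26 \right)} \right)} + 119790} = \sqrt{\left(-3 - \frac{338 \left(\left(-4\right) \left(-26\right) + 4 \left(-9\right)\right)}{3} + \frac{157}{3} \cdot 608\right) + 119790} = \sqrt{\left(-3 - \frac{338 \left(104 - 36\right)}{3} + \frac{95456}{3}\right) + 119790} = \sqrt{\left(-3 - \frac{22984}{3} + \frac{95456}{3}\right) + 119790} = \sqrt{\frac{72463}{3} + 119790} = \sqrt{\frac{431833}{3}} = \frac{\sqrt{1295499}}{3}$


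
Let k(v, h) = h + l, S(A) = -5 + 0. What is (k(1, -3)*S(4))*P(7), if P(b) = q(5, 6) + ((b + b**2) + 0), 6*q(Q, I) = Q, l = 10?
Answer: -11935/6 ≈ -1989.2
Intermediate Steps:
q(Q, I) = Q/6
S(A) = -5
k(v, h) = 10 + h (k(v, h) = h + 10 = 10 + h)
P(b) = 5/6 + b + b**2 (P(b) = (1/6)*5 + ((b + b**2) + 0) = 5/6 + (b + b**2) = 5/6 + b + b**2)
(k(1, -3)*S(4))*P(7) = ((10 - 3)*(-5))*(5/6 + 7 + 7**2) = (7*(-5))*(5/6 + 7 + 49) = -35*341/6 = -11935/6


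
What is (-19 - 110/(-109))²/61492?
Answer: 3845521/730586452 ≈ 0.0052636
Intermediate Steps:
(-19 - 110/(-109))²/61492 = (-19 - 110*(-1/109))²*(1/61492) = (-19 + 110/109)²*(1/61492) = (-1961/109)²*(1/61492) = (3845521/11881)*(1/61492) = 3845521/730586452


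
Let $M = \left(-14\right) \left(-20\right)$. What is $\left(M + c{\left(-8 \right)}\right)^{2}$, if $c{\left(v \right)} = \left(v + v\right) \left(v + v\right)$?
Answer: $287296$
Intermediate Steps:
$c{\left(v \right)} = 4 v^{2}$ ($c{\left(v \right)} = 2 v 2 v = 4 v^{2}$)
$M = 280$
$\left(M + c{\left(-8 \right)}\right)^{2} = \left(280 + 4 \left(-8\right)^{2}\right)^{2} = \left(280 + 4 \cdot 64\right)^{2} = \left(280 + 256\right)^{2} = 536^{2} = 287296$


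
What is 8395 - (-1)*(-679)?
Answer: 7716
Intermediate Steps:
8395 - (-1)*(-679) = 8395 - 1*679 = 8395 - 679 = 7716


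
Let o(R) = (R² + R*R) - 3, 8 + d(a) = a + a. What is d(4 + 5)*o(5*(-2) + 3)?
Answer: 950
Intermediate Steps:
d(a) = -8 + 2*a (d(a) = -8 + (a + a) = -8 + 2*a)
o(R) = -3 + 2*R² (o(R) = (R² + R²) - 3 = 2*R² - 3 = -3 + 2*R²)
d(4 + 5)*o(5*(-2) + 3) = (-8 + 2*(4 + 5))*(-3 + 2*(5*(-2) + 3)²) = (-8 + 2*9)*(-3 + 2*(-10 + 3)²) = (-8 + 18)*(-3 + 2*(-7)²) = 10*(-3 + 2*49) = 10*(-3 + 98) = 10*95 = 950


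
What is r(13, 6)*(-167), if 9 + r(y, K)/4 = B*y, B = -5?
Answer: 49432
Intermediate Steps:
r(y, K) = -36 - 20*y (r(y, K) = -36 + 4*(-5*y) = -36 - 20*y)
r(13, 6)*(-167) = (-36 - 20*13)*(-167) = (-36 - 260)*(-167) = -296*(-167) = 49432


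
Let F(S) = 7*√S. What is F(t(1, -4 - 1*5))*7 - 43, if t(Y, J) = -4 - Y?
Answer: -43 + 49*I*√5 ≈ -43.0 + 109.57*I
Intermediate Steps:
F(t(1, -4 - 1*5))*7 - 43 = (7*√(-4 - 1*1))*7 - 43 = (7*√(-4 - 1))*7 - 43 = (7*√(-5))*7 - 43 = (7*(I*√5))*7 - 43 = (7*I*√5)*7 - 43 = 49*I*√5 - 43 = -43 + 49*I*√5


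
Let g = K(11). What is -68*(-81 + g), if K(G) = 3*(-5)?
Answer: 6528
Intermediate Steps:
K(G) = -15
g = -15
-68*(-81 + g) = -68*(-81 - 15) = -68*(-96) = 6528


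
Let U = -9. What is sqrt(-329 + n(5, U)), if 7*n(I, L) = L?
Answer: 34*I*sqrt(14)/7 ≈ 18.174*I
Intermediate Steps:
n(I, L) = L/7
sqrt(-329 + n(5, U)) = sqrt(-329 + (1/7)*(-9)) = sqrt(-329 - 9/7) = sqrt(-2312/7) = 34*I*sqrt(14)/7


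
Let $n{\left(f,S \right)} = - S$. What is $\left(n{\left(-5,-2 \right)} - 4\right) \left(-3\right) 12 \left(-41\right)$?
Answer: $-2952$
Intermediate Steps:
$\left(n{\left(-5,-2 \right)} - 4\right) \left(-3\right) 12 \left(-41\right) = \left(\left(-1\right) \left(-2\right) - 4\right) \left(-3\right) 12 \left(-41\right) = \left(2 - 4\right) \left(-3\right) 12 \left(-41\right) = \left(-2\right) \left(-3\right) 12 \left(-41\right) = 6 \cdot 12 \left(-41\right) = 72 \left(-41\right) = -2952$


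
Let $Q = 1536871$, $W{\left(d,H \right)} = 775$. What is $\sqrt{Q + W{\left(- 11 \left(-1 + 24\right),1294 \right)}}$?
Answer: $\sqrt{1537646} \approx 1240.0$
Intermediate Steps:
$\sqrt{Q + W{\left(- 11 \left(-1 + 24\right),1294 \right)}} = \sqrt{1536871 + 775} = \sqrt{1537646}$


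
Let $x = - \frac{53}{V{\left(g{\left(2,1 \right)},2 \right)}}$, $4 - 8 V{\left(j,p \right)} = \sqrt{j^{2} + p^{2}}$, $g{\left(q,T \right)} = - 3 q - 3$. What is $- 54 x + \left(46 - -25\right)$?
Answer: $- \frac{28895}{23} - \frac{7632 \sqrt{85}}{23} \approx -4315.6$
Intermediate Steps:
$g{\left(q,T \right)} = -3 - 3 q$
$V{\left(j,p \right)} = \frac{1}{2} - \frac{\sqrt{j^{2} + p^{2}}}{8}$
$x = - \frac{53}{\frac{1}{2} - \frac{\sqrt{85}}{8}}$ ($x = - \frac{53}{\frac{1}{2} - \frac{\sqrt{\left(-3 - 6\right)^{2} + 2^{2}}}{8}} = - \frac{53}{\frac{1}{2} - \frac{\sqrt{\left(-3 - 6\right)^{2} + 4}}{8}} = - \frac{53}{\frac{1}{2} - \frac{\sqrt{\left(-9\right)^{2} + 4}}{8}} = - \frac{53}{\frac{1}{2} - \frac{\sqrt{81 + 4}}{8}} = - \frac{53}{\frac{1}{2} - \frac{\sqrt{85}}{8}} \approx 81.233$)
$- 54 x + \left(46 - -25\right) = - 54 \left(\frac{1696}{69} + \frac{424 \sqrt{85}}{69}\right) + \left(46 - -25\right) = \left(- \frac{30528}{23} - \frac{7632 \sqrt{85}}{23}\right) + \left(46 + 25\right) = \left(- \frac{30528}{23} - \frac{7632 \sqrt{85}}{23}\right) + 71 = - \frac{28895}{23} - \frac{7632 \sqrt{85}}{23}$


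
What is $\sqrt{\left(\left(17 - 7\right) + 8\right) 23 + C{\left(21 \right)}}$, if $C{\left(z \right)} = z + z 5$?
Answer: $6 \sqrt{15} \approx 23.238$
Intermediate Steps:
$C{\left(z \right)} = 6 z$ ($C{\left(z \right)} = z + 5 z = 6 z$)
$\sqrt{\left(\left(17 - 7\right) + 8\right) 23 + C{\left(21 \right)}} = \sqrt{\left(\left(17 - 7\right) + 8\right) 23 + 6 \cdot 21} = \sqrt{\left(10 + 8\right) 23 + 126} = \sqrt{18 \cdot 23 + 126} = \sqrt{414 + 126} = \sqrt{540} = 6 \sqrt{15}$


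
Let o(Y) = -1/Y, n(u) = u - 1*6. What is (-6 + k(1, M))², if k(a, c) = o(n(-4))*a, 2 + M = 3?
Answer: 3481/100 ≈ 34.810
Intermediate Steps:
M = 1 (M = -2 + 3 = 1)
n(u) = -6 + u (n(u) = u - 6 = -6 + u)
k(a, c) = a/10 (k(a, c) = (-1/(-6 - 4))*a = (-1/(-10))*a = (-1*(-⅒))*a = a/10)
(-6 + k(1, M))² = (-6 + (⅒)*1)² = (-6 + ⅒)² = (-59/10)² = 3481/100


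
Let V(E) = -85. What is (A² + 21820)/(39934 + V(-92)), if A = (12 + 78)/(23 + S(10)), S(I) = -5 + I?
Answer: 4278745/7810404 ≈ 0.54783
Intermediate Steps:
A = 45/14 (A = (12 + 78)/(23 + (-5 + 10)) = 90/(23 + 5) = 90/28 = 90*(1/28) = 45/14 ≈ 3.2143)
(A² + 21820)/(39934 + V(-92)) = ((45/14)² + 21820)/(39934 - 85) = (2025/196 + 21820)/39849 = (4278745/196)*(1/39849) = 4278745/7810404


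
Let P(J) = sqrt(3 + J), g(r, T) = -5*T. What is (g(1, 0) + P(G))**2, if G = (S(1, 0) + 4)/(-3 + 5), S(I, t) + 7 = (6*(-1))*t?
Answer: 3/2 ≈ 1.5000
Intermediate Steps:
S(I, t) = -7 - 6*t (S(I, t) = -7 + (6*(-1))*t = -7 - 6*t)
G = -3/2 (G = ((-7 - 6*0) + 4)/(-3 + 5) = ((-7 + 0) + 4)/2 = (-7 + 4)*(1/2) = -3*1/2 = -3/2 ≈ -1.5000)
(g(1, 0) + P(G))**2 = (-5*0 + sqrt(3 - 3/2))**2 = (0 + sqrt(3/2))**2 = (0 + sqrt(6)/2)**2 = (sqrt(6)/2)**2 = 3/2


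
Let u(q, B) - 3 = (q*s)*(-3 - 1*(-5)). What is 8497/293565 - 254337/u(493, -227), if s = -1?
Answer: 74672793956/288574395 ≈ 258.76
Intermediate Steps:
u(q, B) = 3 - 2*q (u(q, B) = 3 + (q*(-1))*(-3 - 1*(-5)) = 3 + (-q)*(-3 + 5) = 3 - q*2 = 3 - 2*q)
8497/293565 - 254337/u(493, -227) = 8497/293565 - 254337/(3 - 2*493) = 8497*(1/293565) - 254337/(3 - 986) = 8497/293565 - 254337/(-983) = 8497/293565 - 254337*(-1/983) = 8497/293565 + 254337/983 = 74672793956/288574395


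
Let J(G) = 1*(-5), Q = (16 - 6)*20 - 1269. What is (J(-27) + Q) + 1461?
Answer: 387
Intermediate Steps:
Q = -1069 (Q = 10*20 - 1269 = 200 - 1269 = -1069)
J(G) = -5
(J(-27) + Q) + 1461 = (-5 - 1069) + 1461 = -1074 + 1461 = 387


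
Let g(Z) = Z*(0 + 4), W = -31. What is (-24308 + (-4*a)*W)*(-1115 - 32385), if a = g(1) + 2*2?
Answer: 781086000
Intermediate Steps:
g(Z) = 4*Z (g(Z) = Z*4 = 4*Z)
a = 8 (a = 4*1 + 2*2 = 4 + 4 = 8)
(-24308 + (-4*a)*W)*(-1115 - 32385) = (-24308 - 4*8*(-31))*(-1115 - 32385) = (-24308 - 32*(-31))*(-33500) = (-24308 + 992)*(-33500) = -23316*(-33500) = 781086000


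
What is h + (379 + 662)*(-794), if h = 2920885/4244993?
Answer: -3508713023237/4244993 ≈ -8.2655e+5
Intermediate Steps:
h = 2920885/4244993 (h = 2920885*(1/4244993) = 2920885/4244993 ≈ 0.68808)
h + (379 + 662)*(-794) = 2920885/4244993 + (379 + 662)*(-794) = 2920885/4244993 + 1041*(-794) = 2920885/4244993 - 826554 = -3508713023237/4244993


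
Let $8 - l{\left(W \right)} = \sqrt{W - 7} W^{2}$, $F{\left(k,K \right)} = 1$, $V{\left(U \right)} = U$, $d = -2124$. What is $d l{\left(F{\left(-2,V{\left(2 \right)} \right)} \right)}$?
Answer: $-16992 + 2124 i \sqrt{6} \approx -16992.0 + 5202.7 i$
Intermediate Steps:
$l{\left(W \right)} = 8 - W^{2} \sqrt{-7 + W}$ ($l{\left(W \right)} = 8 - \sqrt{W - 7} W^{2} = 8 - \sqrt{-7 + W} W^{2} = 8 - W^{2} \sqrt{-7 + W}$)
$d l{\left(F{\left(-2,V{\left(2 \right)} \right)} \right)} = - 2124 \left(8 - 1^{2} \sqrt{-7 + 1}\right) = - 2124 \left(8 - 1 \sqrt{-6}\right) = - 2124 \left(8 - 1 i \sqrt{6}\right) = - 2124 \left(8 - i \sqrt{6}\right) = -16992 + 2124 i \sqrt{6}$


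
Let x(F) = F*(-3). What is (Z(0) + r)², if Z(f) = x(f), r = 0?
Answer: 0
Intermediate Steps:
x(F) = -3*F
Z(f) = -3*f
(Z(0) + r)² = (-3*0 + 0)² = (0 + 0)² = 0² = 0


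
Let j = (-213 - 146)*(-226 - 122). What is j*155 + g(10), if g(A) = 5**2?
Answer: 19364485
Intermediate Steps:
g(A) = 25
j = 124932 (j = -359*(-348) = 124932)
j*155 + g(10) = 124932*155 + 25 = 19364460 + 25 = 19364485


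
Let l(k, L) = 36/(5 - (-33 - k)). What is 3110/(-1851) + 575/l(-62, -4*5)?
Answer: -712660/1851 ≈ -385.01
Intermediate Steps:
l(k, L) = 36/(38 + k) (l(k, L) = 36/(5 + (33 + k)) = 36/(38 + k))
3110/(-1851) + 575/l(-62, -4*5) = 3110/(-1851) + 575/((36/(38 - 62))) = 3110*(-1/1851) + 575/((36/(-24))) = -3110/1851 + 575/((36*(-1/24))) = -3110/1851 + 575/(-3/2) = -3110/1851 + 575*(-2/3) = -3110/1851 - 1150/3 = -712660/1851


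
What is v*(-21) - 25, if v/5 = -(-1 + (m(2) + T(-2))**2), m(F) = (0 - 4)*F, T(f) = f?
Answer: 10370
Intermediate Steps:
m(F) = -4*F
v = -495 (v = 5*(-(-1 + (-4*2 - 2)**2)) = 5*(-(-1 + (-8 - 2)**2)) = 5*(-(-1 + (-10)**2)) = 5*(-(-1 + 100)) = 5*(-1*99) = 5*(-99) = -495)
v*(-21) - 25 = -495*(-21) - 25 = 10395 - 25 = 10370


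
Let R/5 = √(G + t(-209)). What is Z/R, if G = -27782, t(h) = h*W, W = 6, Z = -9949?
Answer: 9949*I*√7259/72590 ≈ 11.677*I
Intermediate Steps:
t(h) = 6*h (t(h) = h*6 = 6*h)
R = 10*I*√7259 (R = 5*√(-27782 + 6*(-209)) = 5*√(-27782 - 1254) = 5*√(-29036) = 5*(2*I*√7259) = 10*I*√7259 ≈ 852.0*I)
Z/R = -9949*(-I*√7259/72590) = -(-9949)*I*√7259/72590 = 9949*I*√7259/72590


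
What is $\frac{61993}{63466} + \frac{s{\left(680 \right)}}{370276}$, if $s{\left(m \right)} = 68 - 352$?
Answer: $\frac{5734123931}{5874984154} \approx 0.97602$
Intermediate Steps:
$s{\left(m \right)} = -284$ ($s{\left(m \right)} = 68 - 352 = -284$)
$\frac{61993}{63466} + \frac{s{\left(680 \right)}}{370276} = \frac{61993}{63466} - \frac{284}{370276} = 61993 \cdot \frac{1}{63466} - \frac{71}{92569} = \frac{61993}{63466} - \frac{71}{92569} = \frac{5734123931}{5874984154}$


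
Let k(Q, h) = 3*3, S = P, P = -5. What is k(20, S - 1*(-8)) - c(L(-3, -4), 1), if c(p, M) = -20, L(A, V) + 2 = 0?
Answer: 29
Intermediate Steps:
L(A, V) = -2 (L(A, V) = -2 + 0 = -2)
S = -5
k(Q, h) = 9
k(20, S - 1*(-8)) - c(L(-3, -4), 1) = 9 - 1*(-20) = 9 + 20 = 29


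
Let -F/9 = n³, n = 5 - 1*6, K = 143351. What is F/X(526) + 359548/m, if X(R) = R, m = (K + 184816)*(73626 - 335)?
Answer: 30950615803/1807312525146 ≈ 0.017125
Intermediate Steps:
m = 24051687597 (m = (143351 + 184816)*(73626 - 335) = 328167*73291 = 24051687597)
n = -1 (n = 5 - 6 = -1)
F = 9 (F = -9*(-1)³ = -9*(-1) = 9)
F/X(526) + 359548/m = 9/526 + 359548/24051687597 = 9*(1/526) + 359548*(1/24051687597) = 9/526 + 51364/3435955371 = 30950615803/1807312525146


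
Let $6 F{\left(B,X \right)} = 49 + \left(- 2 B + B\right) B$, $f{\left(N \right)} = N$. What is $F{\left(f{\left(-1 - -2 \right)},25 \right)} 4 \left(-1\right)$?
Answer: $-32$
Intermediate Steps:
$F{\left(B,X \right)} = \frac{49}{6} - \frac{B^{2}}{6}$ ($F{\left(B,X \right)} = \frac{49 + \left(- 2 B + B\right) B}{6} = \frac{49 + - B B}{6} = \frac{49 - B^{2}}{6} = \frac{49}{6} - \frac{B^{2}}{6}$)
$F{\left(f{\left(-1 - -2 \right)},25 \right)} 4 \left(-1\right) = \left(\frac{49}{6} - \frac{\left(-1 - -2\right)^{2}}{6}\right) 4 \left(-1\right) = \left(\frac{49}{6} - \frac{\left(-1 + 2\right)^{2}}{6}\right) \left(-4\right) = \left(\frac{49}{6} - \frac{1^{2}}{6}\right) \left(-4\right) = \left(\frac{49}{6} - \frac{1}{6}\right) \left(-4\right) = 8 \left(-4\right) = -32$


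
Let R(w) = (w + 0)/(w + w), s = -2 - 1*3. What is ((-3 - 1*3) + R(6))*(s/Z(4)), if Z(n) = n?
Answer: 55/8 ≈ 6.8750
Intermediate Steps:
s = -5 (s = -2 - 3 = -5)
R(w) = 1/2 (R(w) = w/((2*w)) = w*(1/(2*w)) = 1/2)
((-3 - 1*3) + R(6))*(s/Z(4)) = ((-3 - 1*3) + 1/2)*(-5/4) = ((-3 - 3) + 1/2)*(-5*1/4) = (-6 + 1/2)*(-5/4) = -11/2*(-5/4) = 55/8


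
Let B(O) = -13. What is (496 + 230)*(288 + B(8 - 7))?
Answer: 199650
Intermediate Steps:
(496 + 230)*(288 + B(8 - 7)) = (496 + 230)*(288 - 13) = 726*275 = 199650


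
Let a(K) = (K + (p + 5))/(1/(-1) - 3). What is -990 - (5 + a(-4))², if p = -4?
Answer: -16369/16 ≈ -1023.1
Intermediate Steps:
a(K) = -¼ - K/4 (a(K) = (K + (-4 + 5))/(1/(-1) - 3) = (K + 1)/(-1 - 3) = (1 + K)/(-4) = (1 + K)*(-¼) = -¼ - K/4)
-990 - (5 + a(-4))² = -990 - (5 + (-¼ - ¼*(-4)))² = -990 - (5 + (-¼ + 1))² = -990 - (5 + ¾)² = -990 - (23/4)² = -990 - 1*529/16 = -990 - 529/16 = -16369/16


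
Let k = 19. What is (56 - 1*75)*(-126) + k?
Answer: 2413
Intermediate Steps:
(56 - 1*75)*(-126) + k = (56 - 1*75)*(-126) + 19 = (56 - 75)*(-126) + 19 = -19*(-126) + 19 = 2394 + 19 = 2413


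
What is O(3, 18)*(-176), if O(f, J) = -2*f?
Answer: 1056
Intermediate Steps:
O(3, 18)*(-176) = -2*3*(-176) = -6*(-176) = 1056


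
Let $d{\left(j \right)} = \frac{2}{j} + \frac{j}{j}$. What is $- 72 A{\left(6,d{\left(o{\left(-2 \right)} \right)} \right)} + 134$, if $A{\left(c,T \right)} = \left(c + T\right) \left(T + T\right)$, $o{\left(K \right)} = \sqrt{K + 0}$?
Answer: $-586 + 1152 i \sqrt{2} \approx -586.0 + 1629.2 i$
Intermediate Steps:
$o{\left(K \right)} = \sqrt{K}$
$d{\left(j \right)} = 1 + \frac{2}{j}$ ($d{\left(j \right)} = \frac{2}{j} + 1 = 1 + \frac{2}{j}$)
$A{\left(c,T \right)} = 2 T \left(T + c\right)$ ($A{\left(c,T \right)} = \left(T + c\right) 2 T = 2 T \left(T + c\right)$)
$- 72 A{\left(6,d{\left(o{\left(-2 \right)} \right)} \right)} + 134 = - 72 \cdot 2 \frac{2 + \sqrt{-2}}{\sqrt{-2}} \left(\frac{2 + \sqrt{-2}}{\sqrt{-2}} + 6\right) + 134 = - 72 \cdot 2 \frac{2 + i \sqrt{2}}{i \sqrt{2}} \left(\frac{2 + i \sqrt{2}}{i \sqrt{2}} + 6\right) + 134 = - 72 \cdot 2 - \frac{i \sqrt{2}}{2} \left(2 + i \sqrt{2}\right) \left(- \frac{i \sqrt{2}}{2} \left(2 + i \sqrt{2}\right) + 6\right) + 134 = - 72 \cdot 2 \left(- \frac{i \sqrt{2} \left(2 + i \sqrt{2}\right)}{2}\right) \left(- \frac{i \sqrt{2} \left(2 + i \sqrt{2}\right)}{2} + 6\right) + 134 = - 72 \cdot 2 \left(- \frac{i \sqrt{2} \left(2 + i \sqrt{2}\right)}{2}\right) \left(6 - \frac{i \sqrt{2} \left(2 + i \sqrt{2}\right)}{2}\right) + 134 = - 72 \left(- i \sqrt{2} \left(2 + i \sqrt{2}\right) \left(6 - \frac{i \sqrt{2} \left(2 + i \sqrt{2}\right)}{2}\right)\right) + 134 = 72 i \sqrt{2} \left(2 + i \sqrt{2}\right) \left(6 - \frac{i \sqrt{2} \left(2 + i \sqrt{2}\right)}{2}\right) + 134 = 134 + 72 i \sqrt{2} \left(2 + i \sqrt{2}\right) \left(6 - \frac{i \sqrt{2} \left(2 + i \sqrt{2}\right)}{2}\right)$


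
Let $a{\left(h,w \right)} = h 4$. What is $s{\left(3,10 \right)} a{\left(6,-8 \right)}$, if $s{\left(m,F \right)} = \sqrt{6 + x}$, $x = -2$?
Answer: $48$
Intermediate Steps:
$s{\left(m,F \right)} = 2$ ($s{\left(m,F \right)} = \sqrt{6 - 2} = \sqrt{4} = 2$)
$a{\left(h,w \right)} = 4 h$
$s{\left(3,10 \right)} a{\left(6,-8 \right)} = 2 \cdot 4 \cdot 6 = 2 \cdot 24 = 48$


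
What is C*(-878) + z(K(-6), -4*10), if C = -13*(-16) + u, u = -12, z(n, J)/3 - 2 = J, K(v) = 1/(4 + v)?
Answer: -172202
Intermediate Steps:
z(n, J) = 6 + 3*J
C = 196 (C = -13*(-16) - 12 = 208 - 12 = 196)
C*(-878) + z(K(-6), -4*10) = 196*(-878) + (6 + 3*(-4*10)) = -172088 + (6 + 3*(-40)) = -172088 + (6 - 120) = -172088 - 114 = -172202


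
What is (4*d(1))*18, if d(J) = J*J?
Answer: 72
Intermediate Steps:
d(J) = J**2
(4*d(1))*18 = (4*1**2)*18 = (4*1)*18 = 4*18 = 72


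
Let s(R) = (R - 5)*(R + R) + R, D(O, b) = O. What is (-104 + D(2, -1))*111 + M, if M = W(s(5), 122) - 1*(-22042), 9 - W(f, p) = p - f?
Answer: 10612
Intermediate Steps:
s(R) = R + 2*R*(-5 + R) (s(R) = (-5 + R)*(2*R) + R = 2*R*(-5 + R) + R = R + 2*R*(-5 + R))
W(f, p) = 9 + f - p (W(f, p) = 9 - (p - f) = 9 + (f - p) = 9 + f - p)
M = 21934 (M = (9 + 5*(-9 + 2*5) - 1*122) - 1*(-22042) = (9 + 5*(-9 + 10) - 122) + 22042 = (9 + 5*1 - 122) + 22042 = (9 + 5 - 122) + 22042 = -108 + 22042 = 21934)
(-104 + D(2, -1))*111 + M = (-104 + 2)*111 + 21934 = -102*111 + 21934 = -11322 + 21934 = 10612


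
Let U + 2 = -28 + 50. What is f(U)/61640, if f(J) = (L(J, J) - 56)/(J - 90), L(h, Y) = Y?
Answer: 9/1078700 ≈ 8.3434e-6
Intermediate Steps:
U = 20 (U = -2 + (-28 + 50) = -2 + 22 = 20)
f(J) = (-56 + J)/(-90 + J) (f(J) = (J - 56)/(J - 90) = (-56 + J)/(-90 + J))
f(U)/61640 = ((-56 + 20)/(-90 + 20))/61640 = (-36/(-70))*(1/61640) = -1/70*(-36)*(1/61640) = (18/35)*(1/61640) = 9/1078700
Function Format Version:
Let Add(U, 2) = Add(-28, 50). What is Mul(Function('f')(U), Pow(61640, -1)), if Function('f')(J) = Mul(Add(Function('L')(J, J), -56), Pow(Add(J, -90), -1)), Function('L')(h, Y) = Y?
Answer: Rational(9, 1078700) ≈ 8.3434e-6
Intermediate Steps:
U = 20 (U = Add(-2, Add(-28, 50)) = Add(-2, 22) = 20)
Function('f')(J) = Mul(Pow(Add(-90, J), -1), Add(-56, J)) (Function('f')(J) = Mul(Add(J, -56), Pow(Add(J, -90), -1)) = Mul(Add(-56, J), Pow(Add(-90, J), -1)) = Mul(Pow(Add(-90, J), -1), Add(-56, J)))
Mul(Function('f')(U), Pow(61640, -1)) = Mul(Mul(Pow(Add(-90, 20), -1), Add(-56, 20)), Pow(61640, -1)) = Mul(Mul(Pow(-70, -1), -36), Rational(1, 61640)) = Mul(Mul(Rational(-1, 70), -36), Rational(1, 61640)) = Mul(Rational(18, 35), Rational(1, 61640)) = Rational(9, 1078700)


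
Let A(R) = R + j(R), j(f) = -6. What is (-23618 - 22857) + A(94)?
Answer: -46387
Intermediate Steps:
A(R) = -6 + R (A(R) = R - 6 = -6 + R)
(-23618 - 22857) + A(94) = (-23618 - 22857) + (-6 + 94) = -46475 + 88 = -46387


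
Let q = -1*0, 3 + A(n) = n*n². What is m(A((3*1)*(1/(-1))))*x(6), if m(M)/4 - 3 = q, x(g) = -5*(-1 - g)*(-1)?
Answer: -420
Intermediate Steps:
A(n) = -3 + n³ (A(n) = -3 + n*n² = -3 + n³)
x(g) = -5 - 5*g (x(g) = (5 + 5*g)*(-1) = -5 - 5*g)
q = 0
m(M) = 12 (m(M) = 12 + 4*0 = 12 + 0 = 12)
m(A((3*1)*(1/(-1))))*x(6) = 12*(-5 - 5*6) = 12*(-5 - 30) = 12*(-35) = -420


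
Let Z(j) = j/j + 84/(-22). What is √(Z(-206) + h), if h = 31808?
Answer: 3*√427603/11 ≈ 178.34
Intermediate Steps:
Z(j) = -31/11 (Z(j) = 1 + 84*(-1/22) = 1 - 42/11 = -31/11)
√(Z(-206) + h) = √(-31/11 + 31808) = √(349857/11) = 3*√427603/11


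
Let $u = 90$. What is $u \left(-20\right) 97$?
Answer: $-174600$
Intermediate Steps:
$u \left(-20\right) 97 = 90 \left(-20\right) 97 = \left(-1800\right) 97 = -174600$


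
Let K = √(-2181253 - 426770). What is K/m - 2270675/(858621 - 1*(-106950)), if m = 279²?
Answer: -2270675/965571 + I*√2608023/77841 ≈ -2.3516 + 0.020747*I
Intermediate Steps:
m = 77841
K = I*√2608023 (K = √(-2608023) = I*√2608023 ≈ 1614.9*I)
K/m - 2270675/(858621 - 1*(-106950)) = (I*√2608023)/77841 - 2270675/(858621 - 1*(-106950)) = (I*√2608023)*(1/77841) - 2270675/(858621 + 106950) = I*√2608023/77841 - 2270675/965571 = -2270675/965571 + I*√2608023/77841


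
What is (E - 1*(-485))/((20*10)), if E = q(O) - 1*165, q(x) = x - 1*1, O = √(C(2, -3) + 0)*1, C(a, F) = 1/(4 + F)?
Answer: 8/5 ≈ 1.6000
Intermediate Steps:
O = 1 (O = √(1/(4 - 3) + 0)*1 = √(1/1 + 0)*1 = √(1 + 0)*1 = √1*1 = 1*1 = 1)
q(x) = -1 + x (q(x) = x - 1 = -1 + x)
E = -165 (E = (-1 + 1) - 1*165 = 0 - 165 = -165)
(E - 1*(-485))/((20*10)) = (-165 - 1*(-485))/((20*10)) = (-165 + 485)/200 = 320*(1/200) = 8/5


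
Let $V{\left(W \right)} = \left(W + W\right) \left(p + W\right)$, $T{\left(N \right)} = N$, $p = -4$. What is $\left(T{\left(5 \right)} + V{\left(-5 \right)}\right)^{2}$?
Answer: $9025$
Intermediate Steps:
$V{\left(W \right)} = 2 W \left(-4 + W\right)$ ($V{\left(W \right)} = \left(W + W\right) \left(-4 + W\right) = 2 W \left(-4 + W\right)$)
$\left(T{\left(5 \right)} + V{\left(-5 \right)}\right)^{2} = \left(5 + 2 \left(-5\right) \left(-4 - 5\right)\right)^{2} = \left(5 + 2 \left(-5\right) \left(-9\right)\right)^{2} = \left(5 + 90\right)^{2} = 95^{2} = 9025$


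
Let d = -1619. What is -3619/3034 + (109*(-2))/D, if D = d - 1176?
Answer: -9453693/8480030 ≈ -1.1148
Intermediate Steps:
D = -2795 (D = -1619 - 1176 = -2795)
-3619/3034 + (109*(-2))/D = -3619/3034 + (109*(-2))/(-2795) = -3619*1/3034 - 218*(-1/2795) = -3619/3034 + 218/2795 = -9453693/8480030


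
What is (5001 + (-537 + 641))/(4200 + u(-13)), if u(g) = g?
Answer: 5105/4187 ≈ 1.2192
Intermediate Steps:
(5001 + (-537 + 641))/(4200 + u(-13)) = (5001 + (-537 + 641))/(4200 - 13) = (5001 + 104)/4187 = 5105*(1/4187) = 5105/4187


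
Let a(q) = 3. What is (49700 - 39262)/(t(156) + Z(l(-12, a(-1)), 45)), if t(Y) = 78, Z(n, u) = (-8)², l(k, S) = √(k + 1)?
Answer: 5219/71 ≈ 73.507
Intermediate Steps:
l(k, S) = √(1 + k)
Z(n, u) = 64
(49700 - 39262)/(t(156) + Z(l(-12, a(-1)), 45)) = (49700 - 39262)/(78 + 64) = 10438/142 = 10438*(1/142) = 5219/71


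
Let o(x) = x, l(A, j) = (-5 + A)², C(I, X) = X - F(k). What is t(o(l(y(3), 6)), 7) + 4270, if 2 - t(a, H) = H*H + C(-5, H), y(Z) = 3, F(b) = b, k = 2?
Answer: 4218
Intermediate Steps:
C(I, X) = -2 + X (C(I, X) = X - 1*2 = X - 2 = -2 + X)
t(a, H) = 4 - H - H² (t(a, H) = 2 - (H*H + (-2 + H)) = 2 - (H² + (-2 + H)) = 2 - (-2 + H + H²) = 2 + (2 - H - H²) = 4 - H - H²)
t(o(l(y(3), 6)), 7) + 4270 = (4 - 1*7 - 1*7²) + 4270 = (4 - 7 - 1*49) + 4270 = (4 - 7 - 49) + 4270 = -52 + 4270 = 4218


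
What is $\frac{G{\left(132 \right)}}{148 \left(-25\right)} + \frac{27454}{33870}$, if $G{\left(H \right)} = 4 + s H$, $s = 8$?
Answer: $\frac{328388}{626595} \approx 0.52408$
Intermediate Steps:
$G{\left(H \right)} = 4 + 8 H$
$\frac{G{\left(132 \right)}}{148 \left(-25\right)} + \frac{27454}{33870} = \frac{4 + 8 \cdot 132}{148 \left(-25\right)} + \frac{27454}{33870} = \frac{4 + 1056}{-3700} + 27454 \cdot \frac{1}{33870} = 1060 \left(- \frac{1}{3700}\right) + \frac{13727}{16935} = - \frac{53}{185} + \frac{13727}{16935} = \frac{328388}{626595}$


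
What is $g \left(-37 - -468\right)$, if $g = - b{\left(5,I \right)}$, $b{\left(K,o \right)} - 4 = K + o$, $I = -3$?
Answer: $-2586$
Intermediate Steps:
$b{\left(K,o \right)} = 4 + K + o$ ($b{\left(K,o \right)} = 4 + \left(K + o\right) = 4 + K + o$)
$g = -6$ ($g = - (4 + 5 - 3) = \left(-1\right) 6 = -6$)
$g \left(-37 - -468\right) = - 6 \left(-37 - -468\right) = - 6 \left(-37 + 468\right) = \left(-6\right) 431 = -2586$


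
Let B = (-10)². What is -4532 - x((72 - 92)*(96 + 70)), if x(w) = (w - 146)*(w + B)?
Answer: -11165052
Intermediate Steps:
B = 100
x(w) = (-146 + w)*(100 + w) (x(w) = (w - 146)*(w + 100) = (-146 + w)*(100 + w))
-4532 - x((72 - 92)*(96 + 70)) = -4532 - (-14600 + ((72 - 92)*(96 + 70))² - 46*(72 - 92)*(96 + 70)) = -4532 - (-14600 + (-20*166)² - (-920)*166) = -4532 - (-14600 + (-3320)² - 46*(-3320)) = -4532 - (-14600 + 11022400 + 152720) = -4532 - 1*11160520 = -4532 - 11160520 = -11165052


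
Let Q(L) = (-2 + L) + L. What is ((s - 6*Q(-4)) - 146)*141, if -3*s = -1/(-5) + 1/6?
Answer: -364297/30 ≈ -12143.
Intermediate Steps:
s = -11/90 (s = -(-1/(-5) + 1/6)/3 = -(-1*(-1/5) + 1*(1/6))/3 = -(1/5 + 1/6)/3 = -1/3*11/30 = -11/90 ≈ -0.12222)
Q(L) = -2 + 2*L
((s - 6*Q(-4)) - 146)*141 = ((-11/90 - 6*(-2 + 2*(-4))) - 146)*141 = ((-11/90 - 6*(-2 - 8)) - 146)*141 = ((-11/90 - 6*(-10)) - 146)*141 = ((-11/90 + 60) - 146)*141 = (5389/90 - 146)*141 = -7751/90*141 = -364297/30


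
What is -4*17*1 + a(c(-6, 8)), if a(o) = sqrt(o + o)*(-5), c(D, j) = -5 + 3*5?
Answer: -68 - 10*sqrt(5) ≈ -90.361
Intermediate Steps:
c(D, j) = 10 (c(D, j) = -5 + 15 = 10)
a(o) = -5*sqrt(2)*sqrt(o) (a(o) = sqrt(2*o)*(-5) = (sqrt(2)*sqrt(o))*(-5) = -5*sqrt(2)*sqrt(o))
-4*17*1 + a(c(-6, 8)) = -4*17*1 - 5*sqrt(2)*sqrt(10) = -68*1 - 10*sqrt(5) = -68 - 10*sqrt(5)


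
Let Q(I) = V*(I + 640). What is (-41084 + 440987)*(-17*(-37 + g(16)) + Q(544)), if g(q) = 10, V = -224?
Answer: -105877118571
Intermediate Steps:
Q(I) = -143360 - 224*I (Q(I) = -224*(I + 640) = -224*(640 + I) = -143360 - 224*I)
(-41084 + 440987)*(-17*(-37 + g(16)) + Q(544)) = (-41084 + 440987)*(-17*(-37 + 10) + (-143360 - 224*544)) = 399903*(-17*(-27) + (-143360 - 121856)) = 399903*(459 - 265216) = 399903*(-264757) = -105877118571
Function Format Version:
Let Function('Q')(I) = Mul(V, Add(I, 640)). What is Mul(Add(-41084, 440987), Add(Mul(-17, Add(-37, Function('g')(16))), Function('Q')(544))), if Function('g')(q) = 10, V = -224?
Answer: -105877118571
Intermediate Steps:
Function('Q')(I) = Add(-143360, Mul(-224, I)) (Function('Q')(I) = Mul(-224, Add(I, 640)) = Mul(-224, Add(640, I)) = Add(-143360, Mul(-224, I)))
Mul(Add(-41084, 440987), Add(Mul(-17, Add(-37, Function('g')(16))), Function('Q')(544))) = Mul(Add(-41084, 440987), Add(Mul(-17, Add(-37, 10)), Add(-143360, Mul(-224, 544)))) = Mul(399903, Add(Mul(-17, -27), Add(-143360, -121856))) = Mul(399903, Add(459, -265216)) = Mul(399903, -264757) = -105877118571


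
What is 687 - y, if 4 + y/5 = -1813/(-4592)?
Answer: 462497/656 ≈ 705.03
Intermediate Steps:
y = -11825/656 (y = -20 + 5*(-1813/(-4592)) = -20 + 5*(-1813*(-1/4592)) = -20 + 5*(259/656) = -20 + 1295/656 = -11825/656 ≈ -18.026)
687 - y = 687 - 1*(-11825/656) = 687 + 11825/656 = 462497/656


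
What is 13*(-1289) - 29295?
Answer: -46052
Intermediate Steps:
13*(-1289) - 29295 = -16757 - 29295 = -46052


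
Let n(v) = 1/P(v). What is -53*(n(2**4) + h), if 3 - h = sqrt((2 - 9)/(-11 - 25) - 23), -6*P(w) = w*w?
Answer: -20193/128 + 53*I*sqrt(821)/6 ≈ -157.76 + 253.1*I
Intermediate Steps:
P(w) = -w**2/6 (P(w) = -w*w/6 = -w**2/6)
h = 3 - I*sqrt(821)/6 (h = 3 - sqrt((2 - 9)/(-11 - 25) - 23) = 3 - sqrt(-7/(-36) - 23) = 3 - sqrt(-7*(-1/36) - 23) = 3 - sqrt(7/36 - 23) = 3 - sqrt(-821/36) = 3 - I*sqrt(821)/6 ≈ 3.0 - 4.7755*I)
n(v) = -6/v**2 (n(v) = 1/(-v**2/6) = -6/v**2)
-53*(n(2**4) + h) = -53*(-6/(2**4)**2 + (3 - I*sqrt(821)/6)) = -53*(-6/16**2 + (3 - I*sqrt(821)/6)) = -53*(-6*1/256 + (3 - I*sqrt(821)/6)) = -53*(-3/128 + (3 - I*sqrt(821)/6)) = -53*(381/128 - I*sqrt(821)/6) = -20193/128 + 53*I*sqrt(821)/6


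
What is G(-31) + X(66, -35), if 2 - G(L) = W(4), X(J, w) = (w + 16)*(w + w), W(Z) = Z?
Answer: 1328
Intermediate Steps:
X(J, w) = 2*w*(16 + w) (X(J, w) = (16 + w)*(2*w) = 2*w*(16 + w))
G(L) = -2 (G(L) = 2 - 1*4 = 2 - 4 = -2)
G(-31) + X(66, -35) = -2 + 2*(-35)*(16 - 35) = -2 + 2*(-35)*(-19) = -2 + 1330 = 1328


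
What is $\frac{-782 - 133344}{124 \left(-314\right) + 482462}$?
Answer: $- \frac{67063}{221763} \approx -0.30241$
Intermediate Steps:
$\frac{-782 - 133344}{124 \left(-314\right) + 482462} = \frac{-782 - 133344}{-38936 + 482462} = - \frac{134126}{443526} = \left(-134126\right) \frac{1}{443526} = - \frac{67063}{221763}$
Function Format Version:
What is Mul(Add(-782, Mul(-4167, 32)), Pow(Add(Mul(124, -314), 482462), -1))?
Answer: Rational(-67063, 221763) ≈ -0.30241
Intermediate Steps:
Mul(Add(-782, Mul(-4167, 32)), Pow(Add(Mul(124, -314), 482462), -1)) = Mul(Add(-782, -133344), Pow(Add(-38936, 482462), -1)) = Mul(-134126, Pow(443526, -1)) = Mul(-134126, Rational(1, 443526)) = Rational(-67063, 221763)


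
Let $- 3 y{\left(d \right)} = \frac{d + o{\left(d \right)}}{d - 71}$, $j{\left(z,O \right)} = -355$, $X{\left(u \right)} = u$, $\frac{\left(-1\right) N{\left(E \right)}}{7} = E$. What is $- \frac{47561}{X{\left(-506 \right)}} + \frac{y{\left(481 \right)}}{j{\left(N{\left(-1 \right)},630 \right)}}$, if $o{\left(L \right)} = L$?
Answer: $\frac{10383998711}{110472450} \approx 93.996$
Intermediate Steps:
$N{\left(E \right)} = - 7 E$
$y{\left(d \right)} = - \frac{2 d}{3 \left(-71 + d\right)}$ ($y{\left(d \right)} = - \frac{\left(d + d\right) \frac{1}{d - 71}}{3} = - \frac{2 d \frac{1}{-71 + d}}{3} = - \frac{2 d}{3 \left(-71 + d\right)}$)
$- \frac{47561}{X{\left(-506 \right)}} + \frac{y{\left(481 \right)}}{j{\left(N{\left(-1 \right)},630 \right)}} = - \frac{47561}{-506} + \frac{\left(-2\right) 481 \frac{1}{-213 + 3 \cdot 481}}{-355} = \left(-47561\right) \left(- \frac{1}{506}\right) + \left(-2\right) 481 \frac{1}{-213 + 1443} \left(- \frac{1}{355}\right) = \frac{47561}{506} + \left(-2\right) 481 \cdot \frac{1}{1230} \left(- \frac{1}{355}\right) = \frac{47561}{506} - - \frac{481}{218325} = \frac{47561}{506} + \frac{481}{218325} = \frac{10383998711}{110472450}$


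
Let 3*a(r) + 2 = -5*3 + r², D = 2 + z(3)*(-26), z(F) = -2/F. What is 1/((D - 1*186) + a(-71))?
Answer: 1/1508 ≈ 0.00066313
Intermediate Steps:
D = 58/3 (D = 2 - 2/3*(-26) = 2 - 2*⅓*(-26) = 2 - ⅔*(-26) = 2 + 52/3 = 58/3 ≈ 19.333)
a(r) = -17/3 + r²/3 (a(r) = -⅔ + (-5*3 + r²)/3 = -⅔ + (-15 + r²)/3 = -⅔ + (-5 + r²/3) = -17/3 + r²/3)
1/((D - 1*186) + a(-71)) = 1/((58/3 - 1*186) + (-17/3 + (⅓)*(-71)²)) = 1/((58/3 - 186) + (-17/3 + (⅓)*5041)) = 1/(-500/3 + (-17/3 + 5041/3)) = 1/(-500/3 + 5024/3) = 1/1508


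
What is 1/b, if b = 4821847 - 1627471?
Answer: 1/3194376 ≈ 3.1305e-7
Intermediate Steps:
b = 3194376
1/b = 1/3194376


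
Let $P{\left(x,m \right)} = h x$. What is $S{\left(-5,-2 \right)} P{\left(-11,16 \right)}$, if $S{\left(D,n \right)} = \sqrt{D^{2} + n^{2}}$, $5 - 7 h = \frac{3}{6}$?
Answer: $- \frac{99 \sqrt{29}}{14} \approx -38.081$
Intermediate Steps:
$h = \frac{9}{14}$ ($h = \frac{5}{7} - \frac{3 \cdot \frac{1}{6}}{7} = \frac{5}{7} - \frac{1}{14} = \frac{9}{14} \approx 0.64286$)
$P{\left(x,m \right)} = \frac{9 x}{14}$
$S{\left(-5,-2 \right)} P{\left(-11,16 \right)} = \sqrt{\left(-5\right)^{2} + \left(-2\right)^{2}} \cdot \frac{9}{14} \left(-11\right) = \sqrt{25 + 4} \left(- \frac{99}{14}\right) = \sqrt{29} \left(- \frac{99}{14}\right) = - \frac{99 \sqrt{29}}{14}$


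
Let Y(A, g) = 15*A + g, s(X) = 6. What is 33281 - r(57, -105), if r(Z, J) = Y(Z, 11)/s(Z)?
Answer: 99410/3 ≈ 33137.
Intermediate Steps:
Y(A, g) = g + 15*A
r(Z, J) = 11/6 + 5*Z/2 (r(Z, J) = (11 + 15*Z)/6 = (11 + 15*Z)*(⅙) = 11/6 + 5*Z/2)
33281 - r(57, -105) = 33281 - (11/6 + (5/2)*57) = 33281 - (11/6 + 285/2) = 33281 - 1*433/3 = 33281 - 433/3 = 99410/3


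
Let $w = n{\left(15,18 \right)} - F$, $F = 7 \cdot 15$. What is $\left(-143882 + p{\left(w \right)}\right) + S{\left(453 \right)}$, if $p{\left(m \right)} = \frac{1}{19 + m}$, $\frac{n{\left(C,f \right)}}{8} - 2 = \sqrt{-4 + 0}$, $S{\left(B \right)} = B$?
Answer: $- \frac{369759997}{2578} - \frac{4 i}{1289} \approx -1.4343 \cdot 10^{5} - 0.0031032 i$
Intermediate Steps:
$F = 105$
$n{\left(C,f \right)} = 16 + 16 i$ ($n{\left(C,f \right)} = 16 + 8 \sqrt{-4 + 0} = 16 + 8 \sqrt{-4} = 16 + 8 \cdot 2 i = 16 + 16 i$)
$w = -89 + 16 i$ ($w = \left(16 + 16 i\right) - 105 = -89 + 16 i \approx -89.0 + 16.0 i$)
$\left(-143882 + p{\left(w \right)}\right) + S{\left(453 \right)} = \left(-143882 + \frac{1}{19 - \left(89 - 16 i\right)}\right) + 453 = \left(-143882 + \frac{1}{-70 + 16 i}\right) + 453 = \left(-143882 + \frac{-70 - 16 i}{5156}\right) + 453 = -143429 + \frac{-70 - 16 i}{5156}$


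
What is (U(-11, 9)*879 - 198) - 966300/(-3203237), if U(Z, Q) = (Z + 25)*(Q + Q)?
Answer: 708909346770/3203237 ≈ 2.2131e+5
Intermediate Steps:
U(Z, Q) = 2*Q*(25 + Z) (U(Z, Q) = (25 + Z)*(2*Q) = 2*Q*(25 + Z))
(U(-11, 9)*879 - 198) - 966300/(-3203237) = ((2*9*(25 - 11))*879 - 198) - 966300/(-3203237) = ((2*9*14)*879 - 198) - 966300*(-1/3203237) = (252*879 - 198) + 966300/3203237 = (221508 - 198) + 966300/3203237 = 221310 + 966300/3203237 = 708909346770/3203237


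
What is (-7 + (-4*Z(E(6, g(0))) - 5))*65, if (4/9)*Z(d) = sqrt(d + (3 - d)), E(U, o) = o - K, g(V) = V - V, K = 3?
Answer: -780 - 585*sqrt(3) ≈ -1793.3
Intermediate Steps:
g(V) = 0
E(U, o) = -3 + o (E(U, o) = o - 1*3 = o - 3 = -3 + o)
Z(d) = 9*sqrt(3)/4 (Z(d) = 9*sqrt(d + (3 - d))/4 = 9*sqrt(3)/4)
(-7 + (-4*Z(E(6, g(0))) - 5))*65 = (-7 + (-9*sqrt(3) - 5))*65 = (-7 + (-5 - 9*sqrt(3)))*65 = (-12 - 9*sqrt(3))*65 = -780 - 585*sqrt(3)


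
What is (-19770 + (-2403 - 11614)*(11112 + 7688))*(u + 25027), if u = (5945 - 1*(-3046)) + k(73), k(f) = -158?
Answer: -8923443068200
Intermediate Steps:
u = 8833 (u = (5945 - 1*(-3046)) - 158 = (5945 + 3046) - 158 = 8991 - 158 = 8833)
(-19770 + (-2403 - 11614)*(11112 + 7688))*(u + 25027) = (-19770 + (-2403 - 11614)*(11112 + 7688))*(8833 + 25027) = (-19770 - 14017*18800)*33860 = (-19770 - 263519600)*33860 = -263539370*33860 = -8923443068200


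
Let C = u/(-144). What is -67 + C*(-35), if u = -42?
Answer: -1853/24 ≈ -77.208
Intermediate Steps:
C = 7/24 (C = -42/(-144) = -42*(-1/144) = 7/24 ≈ 0.29167)
-67 + C*(-35) = -67 + (7/24)*(-35) = -67 - 245/24 = -1853/24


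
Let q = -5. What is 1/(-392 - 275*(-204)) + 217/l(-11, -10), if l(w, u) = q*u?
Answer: 14763403/3401700 ≈ 4.3400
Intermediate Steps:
l(w, u) = -5*u
1/(-392 - 275*(-204)) + 217/l(-11, -10) = 1/(-392 - 275*(-204)) + 217/((-5*(-10))) = -1/204/(-667) + 217/50 = -1/667*(-1/204) + 217*(1/50) = 1/136068 + 217/50 = 14763403/3401700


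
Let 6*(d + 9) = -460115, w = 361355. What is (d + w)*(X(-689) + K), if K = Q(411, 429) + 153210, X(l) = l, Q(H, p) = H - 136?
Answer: 43494934826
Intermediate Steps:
Q(H, p) = -136 + H
d = -460169/6 (d = -9 + (1/6)*(-460115) = -9 - 460115/6 = -460169/6 ≈ -76695.)
K = 153485 (K = (-136 + 411) + 153210 = 275 + 153210 = 153485)
(d + w)*(X(-689) + K) = (-460169/6 + 361355)*(-689 + 153485) = (1707961/6)*152796 = 43494934826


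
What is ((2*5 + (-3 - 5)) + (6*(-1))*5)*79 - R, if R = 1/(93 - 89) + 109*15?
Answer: -15389/4 ≈ -3847.3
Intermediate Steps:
R = 6541/4 (R = 1/4 + 1635 = ¼ + 1635 = 6541/4 ≈ 1635.3)
((2*5 + (-3 - 5)) + (6*(-1))*5)*79 - R = ((2*5 + (-3 - 5)) + (6*(-1))*5)*79 - 1*6541/4 = ((10 - 8) - 6*5)*79 - 6541/4 = (2 - 30)*79 - 6541/4 = -28*79 - 6541/4 = -2212 - 6541/4 = -15389/4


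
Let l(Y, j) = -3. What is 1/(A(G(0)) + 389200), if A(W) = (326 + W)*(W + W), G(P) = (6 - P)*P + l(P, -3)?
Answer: 1/387262 ≈ 2.5822e-6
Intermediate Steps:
G(P) = -3 + P*(6 - P) (G(P) = (6 - P)*P - 3 = P*(6 - P) - 3 = -3 + P*(6 - P))
A(W) = 2*W*(326 + W) (A(W) = (326 + W)*(2*W) = 2*W*(326 + W))
1/(A(G(0)) + 389200) = 1/(2*(-3 - 1*0² + 6*0)*(326 + (-3 - 1*0² + 6*0)) + 389200) = 1/(2*(-3 - 1*0 + 0)*(326 + (-3 - 1*0 + 0)) + 389200) = 1/(2*(-3 + 0 + 0)*(326 + (-3 + 0 + 0)) + 389200) = 1/(2*(-3)*(326 - 3) + 389200) = 1/(2*(-3)*323 + 389200) = 1/(-1938 + 389200) = 1/387262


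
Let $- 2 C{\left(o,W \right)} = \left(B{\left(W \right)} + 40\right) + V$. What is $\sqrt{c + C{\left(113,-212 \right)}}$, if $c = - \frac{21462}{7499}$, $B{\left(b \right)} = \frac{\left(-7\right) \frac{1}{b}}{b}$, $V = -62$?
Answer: $\frac{\sqrt{82273740740062}}{3179576} \approx 2.8527$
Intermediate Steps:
$B{\left(b \right)} = - \frac{7}{b^{2}}$
$C{\left(o,W \right)} = 11 + \frac{7}{2 W^{2}}$ ($C{\left(o,W \right)} = - \frac{\left(- \frac{7}{W^{2}} + 40\right) - 62}{2} = - \frac{\left(40 - \frac{7}{W^{2}}\right) - 62}{2} = - \frac{-22 - \frac{7}{W^{2}}}{2} = 11 + \frac{7}{2 W^{2}}$)
$c = - \frac{21462}{7499}$ ($c = \left(-21462\right) \frac{1}{7499} = - \frac{21462}{7499} \approx -2.862$)
$\sqrt{c + C{\left(113,-212 \right)}} = \sqrt{- \frac{21462}{7499} + \left(11 + \frac{7}{2 \cdot 44944}\right)} = \sqrt{- \frac{21462}{7499} + \left(11 + \frac{7}{2} \cdot \frac{1}{44944}\right)} = \sqrt{- \frac{21462}{7499} + \left(11 + \frac{7}{89888}\right)} = \sqrt{- \frac{21462}{7499} + \frac{988775}{89888}} = \sqrt{\frac{5485647469}{674070112}} = \frac{\sqrt{82273740740062}}{3179576}$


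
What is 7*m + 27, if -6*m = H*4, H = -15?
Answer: 97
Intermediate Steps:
m = 10 (m = -(-5)*4/2 = -1/6*(-60) = 10)
7*m + 27 = 7*10 + 27 = 70 + 27 = 97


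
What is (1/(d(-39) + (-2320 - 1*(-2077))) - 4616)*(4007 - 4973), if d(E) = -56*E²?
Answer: 126962701810/28473 ≈ 4.4591e+6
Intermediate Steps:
(1/(d(-39) + (-2320 - 1*(-2077))) - 4616)*(4007 - 4973) = (1/(-56*(-39)² + (-2320 - 1*(-2077))) - 4616)*(4007 - 4973) = (1/(-56*1521 + (-2320 + 2077)) - 4616)*(-966) = (1/(-85176 - 243) - 4616)*(-966) = (1/(-85419) - 4616)*(-966) = (-1/85419 - 4616)*(-966) = -394294105/85419*(-966) = 126962701810/28473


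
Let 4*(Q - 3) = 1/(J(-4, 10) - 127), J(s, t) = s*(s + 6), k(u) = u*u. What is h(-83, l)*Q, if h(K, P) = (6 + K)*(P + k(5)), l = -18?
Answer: -872641/540 ≈ -1616.0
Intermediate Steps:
k(u) = u²
h(K, P) = (6 + K)*(25 + P) (h(K, P) = (6 + K)*(P + 5²) = (6 + K)*(P + 25) = (6 + K)*(25 + P))
J(s, t) = s*(6 + s)
Q = 1619/540 (Q = 3 + 1/(4*(-4*(6 - 4) - 127)) = 3 + 1/(4*(-4*2 - 127)) = 3 + 1/(4*(-8 - 127)) = 3 + (¼)/(-135) = 3 + (¼)*(-1/135) = 3 - 1/540 = 1619/540 ≈ 2.9981)
h(-83, l)*Q = (150 + 6*(-18) + 25*(-83) - 83*(-18))*(1619/540) = (150 - 108 - 2075 + 1494)*(1619/540) = -539*1619/540 = -872641/540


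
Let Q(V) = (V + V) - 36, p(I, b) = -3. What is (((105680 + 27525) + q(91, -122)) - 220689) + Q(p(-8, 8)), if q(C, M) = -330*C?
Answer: -117556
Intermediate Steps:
Q(V) = -36 + 2*V (Q(V) = 2*V - 36 = -36 + 2*V)
(((105680 + 27525) + q(91, -122)) - 220689) + Q(p(-8, 8)) = (((105680 + 27525) - 330*91) - 220689) + (-36 + 2*(-3)) = ((133205 - 30030) - 220689) + (-36 - 6) = (103175 - 220689) - 42 = -117514 - 42 = -117556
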